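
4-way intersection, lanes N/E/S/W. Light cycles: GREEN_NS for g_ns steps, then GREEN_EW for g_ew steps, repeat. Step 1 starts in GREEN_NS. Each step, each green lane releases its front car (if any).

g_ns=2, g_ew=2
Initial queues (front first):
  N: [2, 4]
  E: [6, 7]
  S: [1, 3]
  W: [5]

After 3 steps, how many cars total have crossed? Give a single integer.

Step 1 [NS]: N:car2-GO,E:wait,S:car1-GO,W:wait | queues: N=1 E=2 S=1 W=1
Step 2 [NS]: N:car4-GO,E:wait,S:car3-GO,W:wait | queues: N=0 E=2 S=0 W=1
Step 3 [EW]: N:wait,E:car6-GO,S:wait,W:car5-GO | queues: N=0 E=1 S=0 W=0
Cars crossed by step 3: 6

Answer: 6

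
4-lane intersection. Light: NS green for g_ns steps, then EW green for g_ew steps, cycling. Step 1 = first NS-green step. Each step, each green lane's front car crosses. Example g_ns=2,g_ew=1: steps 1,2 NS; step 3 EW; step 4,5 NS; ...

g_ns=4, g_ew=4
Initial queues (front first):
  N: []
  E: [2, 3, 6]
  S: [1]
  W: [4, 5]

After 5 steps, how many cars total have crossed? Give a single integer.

Answer: 3

Derivation:
Step 1 [NS]: N:empty,E:wait,S:car1-GO,W:wait | queues: N=0 E=3 S=0 W=2
Step 2 [NS]: N:empty,E:wait,S:empty,W:wait | queues: N=0 E=3 S=0 W=2
Step 3 [NS]: N:empty,E:wait,S:empty,W:wait | queues: N=0 E=3 S=0 W=2
Step 4 [NS]: N:empty,E:wait,S:empty,W:wait | queues: N=0 E=3 S=0 W=2
Step 5 [EW]: N:wait,E:car2-GO,S:wait,W:car4-GO | queues: N=0 E=2 S=0 W=1
Cars crossed by step 5: 3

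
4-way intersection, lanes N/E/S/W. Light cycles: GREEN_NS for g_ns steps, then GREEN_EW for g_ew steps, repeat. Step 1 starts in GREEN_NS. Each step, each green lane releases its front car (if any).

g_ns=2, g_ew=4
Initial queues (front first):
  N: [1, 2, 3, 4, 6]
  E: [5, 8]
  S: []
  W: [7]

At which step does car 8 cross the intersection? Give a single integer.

Step 1 [NS]: N:car1-GO,E:wait,S:empty,W:wait | queues: N=4 E=2 S=0 W=1
Step 2 [NS]: N:car2-GO,E:wait,S:empty,W:wait | queues: N=3 E=2 S=0 W=1
Step 3 [EW]: N:wait,E:car5-GO,S:wait,W:car7-GO | queues: N=3 E=1 S=0 W=0
Step 4 [EW]: N:wait,E:car8-GO,S:wait,W:empty | queues: N=3 E=0 S=0 W=0
Step 5 [EW]: N:wait,E:empty,S:wait,W:empty | queues: N=3 E=0 S=0 W=0
Step 6 [EW]: N:wait,E:empty,S:wait,W:empty | queues: N=3 E=0 S=0 W=0
Step 7 [NS]: N:car3-GO,E:wait,S:empty,W:wait | queues: N=2 E=0 S=0 W=0
Step 8 [NS]: N:car4-GO,E:wait,S:empty,W:wait | queues: N=1 E=0 S=0 W=0
Step 9 [EW]: N:wait,E:empty,S:wait,W:empty | queues: N=1 E=0 S=0 W=0
Step 10 [EW]: N:wait,E:empty,S:wait,W:empty | queues: N=1 E=0 S=0 W=0
Step 11 [EW]: N:wait,E:empty,S:wait,W:empty | queues: N=1 E=0 S=0 W=0
Step 12 [EW]: N:wait,E:empty,S:wait,W:empty | queues: N=1 E=0 S=0 W=0
Step 13 [NS]: N:car6-GO,E:wait,S:empty,W:wait | queues: N=0 E=0 S=0 W=0
Car 8 crosses at step 4

4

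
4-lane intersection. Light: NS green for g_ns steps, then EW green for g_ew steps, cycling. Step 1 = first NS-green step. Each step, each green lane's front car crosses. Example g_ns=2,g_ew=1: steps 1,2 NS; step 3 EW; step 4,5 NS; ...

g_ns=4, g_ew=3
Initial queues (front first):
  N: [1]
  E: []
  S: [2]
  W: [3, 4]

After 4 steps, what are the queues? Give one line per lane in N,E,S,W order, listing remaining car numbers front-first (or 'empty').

Step 1 [NS]: N:car1-GO,E:wait,S:car2-GO,W:wait | queues: N=0 E=0 S=0 W=2
Step 2 [NS]: N:empty,E:wait,S:empty,W:wait | queues: N=0 E=0 S=0 W=2
Step 3 [NS]: N:empty,E:wait,S:empty,W:wait | queues: N=0 E=0 S=0 W=2
Step 4 [NS]: N:empty,E:wait,S:empty,W:wait | queues: N=0 E=0 S=0 W=2

N: empty
E: empty
S: empty
W: 3 4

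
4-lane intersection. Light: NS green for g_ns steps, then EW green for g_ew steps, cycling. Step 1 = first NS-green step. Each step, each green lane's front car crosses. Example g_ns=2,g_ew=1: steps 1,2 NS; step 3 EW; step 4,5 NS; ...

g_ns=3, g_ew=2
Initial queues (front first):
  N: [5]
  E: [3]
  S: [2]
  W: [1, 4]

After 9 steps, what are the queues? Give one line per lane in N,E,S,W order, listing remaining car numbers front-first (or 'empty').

Step 1 [NS]: N:car5-GO,E:wait,S:car2-GO,W:wait | queues: N=0 E=1 S=0 W=2
Step 2 [NS]: N:empty,E:wait,S:empty,W:wait | queues: N=0 E=1 S=0 W=2
Step 3 [NS]: N:empty,E:wait,S:empty,W:wait | queues: N=0 E=1 S=0 W=2
Step 4 [EW]: N:wait,E:car3-GO,S:wait,W:car1-GO | queues: N=0 E=0 S=0 W=1
Step 5 [EW]: N:wait,E:empty,S:wait,W:car4-GO | queues: N=0 E=0 S=0 W=0

N: empty
E: empty
S: empty
W: empty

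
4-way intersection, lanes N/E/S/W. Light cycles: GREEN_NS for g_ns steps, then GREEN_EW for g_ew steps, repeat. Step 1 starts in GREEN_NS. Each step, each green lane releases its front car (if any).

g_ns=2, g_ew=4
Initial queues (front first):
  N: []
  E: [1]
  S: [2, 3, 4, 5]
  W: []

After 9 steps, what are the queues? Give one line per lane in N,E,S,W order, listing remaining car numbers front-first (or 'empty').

Step 1 [NS]: N:empty,E:wait,S:car2-GO,W:wait | queues: N=0 E=1 S=3 W=0
Step 2 [NS]: N:empty,E:wait,S:car3-GO,W:wait | queues: N=0 E=1 S=2 W=0
Step 3 [EW]: N:wait,E:car1-GO,S:wait,W:empty | queues: N=0 E=0 S=2 W=0
Step 4 [EW]: N:wait,E:empty,S:wait,W:empty | queues: N=0 E=0 S=2 W=0
Step 5 [EW]: N:wait,E:empty,S:wait,W:empty | queues: N=0 E=0 S=2 W=0
Step 6 [EW]: N:wait,E:empty,S:wait,W:empty | queues: N=0 E=0 S=2 W=0
Step 7 [NS]: N:empty,E:wait,S:car4-GO,W:wait | queues: N=0 E=0 S=1 W=0
Step 8 [NS]: N:empty,E:wait,S:car5-GO,W:wait | queues: N=0 E=0 S=0 W=0

N: empty
E: empty
S: empty
W: empty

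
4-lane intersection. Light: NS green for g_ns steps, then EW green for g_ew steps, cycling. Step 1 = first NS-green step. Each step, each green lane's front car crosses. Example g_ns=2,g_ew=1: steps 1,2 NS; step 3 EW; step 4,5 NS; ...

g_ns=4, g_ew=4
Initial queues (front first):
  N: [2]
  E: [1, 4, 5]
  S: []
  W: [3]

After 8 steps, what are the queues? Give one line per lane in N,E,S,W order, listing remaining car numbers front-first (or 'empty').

Step 1 [NS]: N:car2-GO,E:wait,S:empty,W:wait | queues: N=0 E=3 S=0 W=1
Step 2 [NS]: N:empty,E:wait,S:empty,W:wait | queues: N=0 E=3 S=0 W=1
Step 3 [NS]: N:empty,E:wait,S:empty,W:wait | queues: N=0 E=3 S=0 W=1
Step 4 [NS]: N:empty,E:wait,S:empty,W:wait | queues: N=0 E=3 S=0 W=1
Step 5 [EW]: N:wait,E:car1-GO,S:wait,W:car3-GO | queues: N=0 E=2 S=0 W=0
Step 6 [EW]: N:wait,E:car4-GO,S:wait,W:empty | queues: N=0 E=1 S=0 W=0
Step 7 [EW]: N:wait,E:car5-GO,S:wait,W:empty | queues: N=0 E=0 S=0 W=0

N: empty
E: empty
S: empty
W: empty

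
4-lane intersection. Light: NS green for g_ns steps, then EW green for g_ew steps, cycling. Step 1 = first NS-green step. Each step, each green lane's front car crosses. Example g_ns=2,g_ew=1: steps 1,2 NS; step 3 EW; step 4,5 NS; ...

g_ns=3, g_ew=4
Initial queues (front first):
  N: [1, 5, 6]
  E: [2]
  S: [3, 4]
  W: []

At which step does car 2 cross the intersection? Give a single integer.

Step 1 [NS]: N:car1-GO,E:wait,S:car3-GO,W:wait | queues: N=2 E=1 S=1 W=0
Step 2 [NS]: N:car5-GO,E:wait,S:car4-GO,W:wait | queues: N=1 E=1 S=0 W=0
Step 3 [NS]: N:car6-GO,E:wait,S:empty,W:wait | queues: N=0 E=1 S=0 W=0
Step 4 [EW]: N:wait,E:car2-GO,S:wait,W:empty | queues: N=0 E=0 S=0 W=0
Car 2 crosses at step 4

4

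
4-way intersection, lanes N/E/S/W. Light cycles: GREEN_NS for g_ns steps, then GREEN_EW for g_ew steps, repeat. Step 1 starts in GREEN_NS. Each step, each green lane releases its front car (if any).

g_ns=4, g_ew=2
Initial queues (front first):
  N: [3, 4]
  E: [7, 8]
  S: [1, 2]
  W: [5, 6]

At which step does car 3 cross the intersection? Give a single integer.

Step 1 [NS]: N:car3-GO,E:wait,S:car1-GO,W:wait | queues: N=1 E=2 S=1 W=2
Step 2 [NS]: N:car4-GO,E:wait,S:car2-GO,W:wait | queues: N=0 E=2 S=0 W=2
Step 3 [NS]: N:empty,E:wait,S:empty,W:wait | queues: N=0 E=2 S=0 W=2
Step 4 [NS]: N:empty,E:wait,S:empty,W:wait | queues: N=0 E=2 S=0 W=2
Step 5 [EW]: N:wait,E:car7-GO,S:wait,W:car5-GO | queues: N=0 E=1 S=0 W=1
Step 6 [EW]: N:wait,E:car8-GO,S:wait,W:car6-GO | queues: N=0 E=0 S=0 W=0
Car 3 crosses at step 1

1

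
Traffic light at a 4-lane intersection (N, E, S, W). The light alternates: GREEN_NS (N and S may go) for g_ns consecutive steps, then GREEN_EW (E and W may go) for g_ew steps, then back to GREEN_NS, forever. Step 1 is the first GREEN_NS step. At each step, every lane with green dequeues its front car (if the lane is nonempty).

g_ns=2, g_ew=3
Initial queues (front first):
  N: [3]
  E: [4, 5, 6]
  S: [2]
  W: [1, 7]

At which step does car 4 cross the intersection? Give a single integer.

Step 1 [NS]: N:car3-GO,E:wait,S:car2-GO,W:wait | queues: N=0 E=3 S=0 W=2
Step 2 [NS]: N:empty,E:wait,S:empty,W:wait | queues: N=0 E=3 S=0 W=2
Step 3 [EW]: N:wait,E:car4-GO,S:wait,W:car1-GO | queues: N=0 E=2 S=0 W=1
Step 4 [EW]: N:wait,E:car5-GO,S:wait,W:car7-GO | queues: N=0 E=1 S=0 W=0
Step 5 [EW]: N:wait,E:car6-GO,S:wait,W:empty | queues: N=0 E=0 S=0 W=0
Car 4 crosses at step 3

3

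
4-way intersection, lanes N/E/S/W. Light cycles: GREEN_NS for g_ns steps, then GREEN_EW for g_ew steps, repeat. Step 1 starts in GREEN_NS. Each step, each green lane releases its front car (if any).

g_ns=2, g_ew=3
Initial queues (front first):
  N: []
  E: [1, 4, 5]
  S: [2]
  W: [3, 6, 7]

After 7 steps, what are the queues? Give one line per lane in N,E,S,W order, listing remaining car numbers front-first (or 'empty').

Step 1 [NS]: N:empty,E:wait,S:car2-GO,W:wait | queues: N=0 E=3 S=0 W=3
Step 2 [NS]: N:empty,E:wait,S:empty,W:wait | queues: N=0 E=3 S=0 W=3
Step 3 [EW]: N:wait,E:car1-GO,S:wait,W:car3-GO | queues: N=0 E=2 S=0 W=2
Step 4 [EW]: N:wait,E:car4-GO,S:wait,W:car6-GO | queues: N=0 E=1 S=0 W=1
Step 5 [EW]: N:wait,E:car5-GO,S:wait,W:car7-GO | queues: N=0 E=0 S=0 W=0

N: empty
E: empty
S: empty
W: empty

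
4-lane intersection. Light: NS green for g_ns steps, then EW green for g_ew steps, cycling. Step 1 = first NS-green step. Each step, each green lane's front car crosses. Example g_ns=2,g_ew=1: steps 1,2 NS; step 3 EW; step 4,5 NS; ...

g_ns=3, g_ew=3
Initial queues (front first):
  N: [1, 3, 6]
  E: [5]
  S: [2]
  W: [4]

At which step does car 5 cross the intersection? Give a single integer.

Step 1 [NS]: N:car1-GO,E:wait,S:car2-GO,W:wait | queues: N=2 E=1 S=0 W=1
Step 2 [NS]: N:car3-GO,E:wait,S:empty,W:wait | queues: N=1 E=1 S=0 W=1
Step 3 [NS]: N:car6-GO,E:wait,S:empty,W:wait | queues: N=0 E=1 S=0 W=1
Step 4 [EW]: N:wait,E:car5-GO,S:wait,W:car4-GO | queues: N=0 E=0 S=0 W=0
Car 5 crosses at step 4

4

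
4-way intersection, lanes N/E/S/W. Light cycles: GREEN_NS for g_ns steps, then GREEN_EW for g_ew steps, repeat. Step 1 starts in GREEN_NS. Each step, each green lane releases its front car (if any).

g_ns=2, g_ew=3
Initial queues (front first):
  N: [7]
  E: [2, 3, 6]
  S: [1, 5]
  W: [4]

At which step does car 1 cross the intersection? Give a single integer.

Step 1 [NS]: N:car7-GO,E:wait,S:car1-GO,W:wait | queues: N=0 E=3 S=1 W=1
Step 2 [NS]: N:empty,E:wait,S:car5-GO,W:wait | queues: N=0 E=3 S=0 W=1
Step 3 [EW]: N:wait,E:car2-GO,S:wait,W:car4-GO | queues: N=0 E=2 S=0 W=0
Step 4 [EW]: N:wait,E:car3-GO,S:wait,W:empty | queues: N=0 E=1 S=0 W=0
Step 5 [EW]: N:wait,E:car6-GO,S:wait,W:empty | queues: N=0 E=0 S=0 W=0
Car 1 crosses at step 1

1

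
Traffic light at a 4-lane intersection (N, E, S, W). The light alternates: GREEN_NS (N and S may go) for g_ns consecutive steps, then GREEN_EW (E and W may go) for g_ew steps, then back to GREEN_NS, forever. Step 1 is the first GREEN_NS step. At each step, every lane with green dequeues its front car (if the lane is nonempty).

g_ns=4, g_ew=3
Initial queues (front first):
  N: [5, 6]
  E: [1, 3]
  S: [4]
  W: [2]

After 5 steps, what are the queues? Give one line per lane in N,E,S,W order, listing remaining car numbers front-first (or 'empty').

Step 1 [NS]: N:car5-GO,E:wait,S:car4-GO,W:wait | queues: N=1 E=2 S=0 W=1
Step 2 [NS]: N:car6-GO,E:wait,S:empty,W:wait | queues: N=0 E=2 S=0 W=1
Step 3 [NS]: N:empty,E:wait,S:empty,W:wait | queues: N=0 E=2 S=0 W=1
Step 4 [NS]: N:empty,E:wait,S:empty,W:wait | queues: N=0 E=2 S=0 W=1
Step 5 [EW]: N:wait,E:car1-GO,S:wait,W:car2-GO | queues: N=0 E=1 S=0 W=0

N: empty
E: 3
S: empty
W: empty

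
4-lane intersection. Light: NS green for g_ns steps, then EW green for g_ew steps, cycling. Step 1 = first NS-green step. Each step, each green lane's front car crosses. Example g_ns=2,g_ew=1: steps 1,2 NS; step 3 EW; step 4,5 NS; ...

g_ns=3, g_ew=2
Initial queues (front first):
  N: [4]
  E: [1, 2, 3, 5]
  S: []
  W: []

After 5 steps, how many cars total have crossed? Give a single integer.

Step 1 [NS]: N:car4-GO,E:wait,S:empty,W:wait | queues: N=0 E=4 S=0 W=0
Step 2 [NS]: N:empty,E:wait,S:empty,W:wait | queues: N=0 E=4 S=0 W=0
Step 3 [NS]: N:empty,E:wait,S:empty,W:wait | queues: N=0 E=4 S=0 W=0
Step 4 [EW]: N:wait,E:car1-GO,S:wait,W:empty | queues: N=0 E=3 S=0 W=0
Step 5 [EW]: N:wait,E:car2-GO,S:wait,W:empty | queues: N=0 E=2 S=0 W=0
Cars crossed by step 5: 3

Answer: 3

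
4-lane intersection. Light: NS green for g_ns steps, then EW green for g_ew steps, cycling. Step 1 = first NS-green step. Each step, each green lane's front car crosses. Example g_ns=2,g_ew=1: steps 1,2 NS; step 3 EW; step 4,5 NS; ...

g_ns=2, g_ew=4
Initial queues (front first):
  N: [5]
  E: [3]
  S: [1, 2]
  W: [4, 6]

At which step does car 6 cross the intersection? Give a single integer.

Step 1 [NS]: N:car5-GO,E:wait,S:car1-GO,W:wait | queues: N=0 E=1 S=1 W=2
Step 2 [NS]: N:empty,E:wait,S:car2-GO,W:wait | queues: N=0 E=1 S=0 W=2
Step 3 [EW]: N:wait,E:car3-GO,S:wait,W:car4-GO | queues: N=0 E=0 S=0 W=1
Step 4 [EW]: N:wait,E:empty,S:wait,W:car6-GO | queues: N=0 E=0 S=0 W=0
Car 6 crosses at step 4

4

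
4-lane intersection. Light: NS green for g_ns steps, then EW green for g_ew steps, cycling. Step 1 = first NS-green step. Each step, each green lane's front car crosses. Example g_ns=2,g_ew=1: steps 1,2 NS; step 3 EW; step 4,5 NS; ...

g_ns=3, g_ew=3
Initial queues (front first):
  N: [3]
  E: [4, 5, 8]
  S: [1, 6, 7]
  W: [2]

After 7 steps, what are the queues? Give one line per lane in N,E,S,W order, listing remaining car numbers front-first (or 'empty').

Step 1 [NS]: N:car3-GO,E:wait,S:car1-GO,W:wait | queues: N=0 E=3 S=2 W=1
Step 2 [NS]: N:empty,E:wait,S:car6-GO,W:wait | queues: N=0 E=3 S=1 W=1
Step 3 [NS]: N:empty,E:wait,S:car7-GO,W:wait | queues: N=0 E=3 S=0 W=1
Step 4 [EW]: N:wait,E:car4-GO,S:wait,W:car2-GO | queues: N=0 E=2 S=0 W=0
Step 5 [EW]: N:wait,E:car5-GO,S:wait,W:empty | queues: N=0 E=1 S=0 W=0
Step 6 [EW]: N:wait,E:car8-GO,S:wait,W:empty | queues: N=0 E=0 S=0 W=0

N: empty
E: empty
S: empty
W: empty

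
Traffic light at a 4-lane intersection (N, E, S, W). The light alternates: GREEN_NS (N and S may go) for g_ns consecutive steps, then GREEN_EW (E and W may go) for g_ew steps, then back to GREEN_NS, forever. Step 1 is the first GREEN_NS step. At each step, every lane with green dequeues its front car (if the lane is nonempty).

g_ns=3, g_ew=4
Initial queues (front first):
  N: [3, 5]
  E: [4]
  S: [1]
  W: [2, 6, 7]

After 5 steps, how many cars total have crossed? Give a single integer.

Answer: 6

Derivation:
Step 1 [NS]: N:car3-GO,E:wait,S:car1-GO,W:wait | queues: N=1 E=1 S=0 W=3
Step 2 [NS]: N:car5-GO,E:wait,S:empty,W:wait | queues: N=0 E=1 S=0 W=3
Step 3 [NS]: N:empty,E:wait,S:empty,W:wait | queues: N=0 E=1 S=0 W=3
Step 4 [EW]: N:wait,E:car4-GO,S:wait,W:car2-GO | queues: N=0 E=0 S=0 W=2
Step 5 [EW]: N:wait,E:empty,S:wait,W:car6-GO | queues: N=0 E=0 S=0 W=1
Cars crossed by step 5: 6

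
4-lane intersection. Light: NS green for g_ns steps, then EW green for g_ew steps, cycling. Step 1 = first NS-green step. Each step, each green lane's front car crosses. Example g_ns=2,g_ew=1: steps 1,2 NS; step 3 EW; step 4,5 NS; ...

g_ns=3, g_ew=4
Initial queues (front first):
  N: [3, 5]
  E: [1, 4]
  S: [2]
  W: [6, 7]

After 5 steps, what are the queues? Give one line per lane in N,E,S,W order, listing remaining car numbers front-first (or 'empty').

Step 1 [NS]: N:car3-GO,E:wait,S:car2-GO,W:wait | queues: N=1 E=2 S=0 W=2
Step 2 [NS]: N:car5-GO,E:wait,S:empty,W:wait | queues: N=0 E=2 S=0 W=2
Step 3 [NS]: N:empty,E:wait,S:empty,W:wait | queues: N=0 E=2 S=0 W=2
Step 4 [EW]: N:wait,E:car1-GO,S:wait,W:car6-GO | queues: N=0 E=1 S=0 W=1
Step 5 [EW]: N:wait,E:car4-GO,S:wait,W:car7-GO | queues: N=0 E=0 S=0 W=0

N: empty
E: empty
S: empty
W: empty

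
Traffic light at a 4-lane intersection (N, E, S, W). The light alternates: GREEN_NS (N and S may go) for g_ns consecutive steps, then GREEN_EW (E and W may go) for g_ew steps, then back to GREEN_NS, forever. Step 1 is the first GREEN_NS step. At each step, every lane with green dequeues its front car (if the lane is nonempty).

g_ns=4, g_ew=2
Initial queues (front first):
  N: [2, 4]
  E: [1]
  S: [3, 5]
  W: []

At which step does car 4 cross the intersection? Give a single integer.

Step 1 [NS]: N:car2-GO,E:wait,S:car3-GO,W:wait | queues: N=1 E=1 S=1 W=0
Step 2 [NS]: N:car4-GO,E:wait,S:car5-GO,W:wait | queues: N=0 E=1 S=0 W=0
Step 3 [NS]: N:empty,E:wait,S:empty,W:wait | queues: N=0 E=1 S=0 W=0
Step 4 [NS]: N:empty,E:wait,S:empty,W:wait | queues: N=0 E=1 S=0 W=0
Step 5 [EW]: N:wait,E:car1-GO,S:wait,W:empty | queues: N=0 E=0 S=0 W=0
Car 4 crosses at step 2

2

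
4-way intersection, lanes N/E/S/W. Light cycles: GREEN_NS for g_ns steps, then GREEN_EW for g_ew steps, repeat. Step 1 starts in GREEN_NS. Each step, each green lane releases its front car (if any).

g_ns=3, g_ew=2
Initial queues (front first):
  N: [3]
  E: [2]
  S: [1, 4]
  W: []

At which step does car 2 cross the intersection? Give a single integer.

Step 1 [NS]: N:car3-GO,E:wait,S:car1-GO,W:wait | queues: N=0 E=1 S=1 W=0
Step 2 [NS]: N:empty,E:wait,S:car4-GO,W:wait | queues: N=0 E=1 S=0 W=0
Step 3 [NS]: N:empty,E:wait,S:empty,W:wait | queues: N=0 E=1 S=0 W=0
Step 4 [EW]: N:wait,E:car2-GO,S:wait,W:empty | queues: N=0 E=0 S=0 W=0
Car 2 crosses at step 4

4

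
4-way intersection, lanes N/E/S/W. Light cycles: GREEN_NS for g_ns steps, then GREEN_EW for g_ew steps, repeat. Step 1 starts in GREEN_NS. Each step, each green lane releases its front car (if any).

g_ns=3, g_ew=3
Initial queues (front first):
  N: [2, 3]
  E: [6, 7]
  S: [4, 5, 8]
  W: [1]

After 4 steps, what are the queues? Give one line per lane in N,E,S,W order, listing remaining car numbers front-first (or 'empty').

Step 1 [NS]: N:car2-GO,E:wait,S:car4-GO,W:wait | queues: N=1 E=2 S=2 W=1
Step 2 [NS]: N:car3-GO,E:wait,S:car5-GO,W:wait | queues: N=0 E=2 S=1 W=1
Step 3 [NS]: N:empty,E:wait,S:car8-GO,W:wait | queues: N=0 E=2 S=0 W=1
Step 4 [EW]: N:wait,E:car6-GO,S:wait,W:car1-GO | queues: N=0 E=1 S=0 W=0

N: empty
E: 7
S: empty
W: empty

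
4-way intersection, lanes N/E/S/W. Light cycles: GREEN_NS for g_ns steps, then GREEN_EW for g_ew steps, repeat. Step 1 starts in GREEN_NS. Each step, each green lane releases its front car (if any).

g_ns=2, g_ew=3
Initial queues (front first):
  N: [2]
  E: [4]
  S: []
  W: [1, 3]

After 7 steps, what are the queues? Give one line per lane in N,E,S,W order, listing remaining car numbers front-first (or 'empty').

Step 1 [NS]: N:car2-GO,E:wait,S:empty,W:wait | queues: N=0 E=1 S=0 W=2
Step 2 [NS]: N:empty,E:wait,S:empty,W:wait | queues: N=0 E=1 S=0 W=2
Step 3 [EW]: N:wait,E:car4-GO,S:wait,W:car1-GO | queues: N=0 E=0 S=0 W=1
Step 4 [EW]: N:wait,E:empty,S:wait,W:car3-GO | queues: N=0 E=0 S=0 W=0

N: empty
E: empty
S: empty
W: empty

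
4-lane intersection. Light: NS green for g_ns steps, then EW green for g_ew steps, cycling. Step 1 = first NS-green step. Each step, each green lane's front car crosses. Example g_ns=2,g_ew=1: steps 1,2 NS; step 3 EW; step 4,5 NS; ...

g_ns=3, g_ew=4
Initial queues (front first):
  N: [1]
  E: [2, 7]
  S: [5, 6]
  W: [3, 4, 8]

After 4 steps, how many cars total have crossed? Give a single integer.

Step 1 [NS]: N:car1-GO,E:wait,S:car5-GO,W:wait | queues: N=0 E=2 S=1 W=3
Step 2 [NS]: N:empty,E:wait,S:car6-GO,W:wait | queues: N=0 E=2 S=0 W=3
Step 3 [NS]: N:empty,E:wait,S:empty,W:wait | queues: N=0 E=2 S=0 W=3
Step 4 [EW]: N:wait,E:car2-GO,S:wait,W:car3-GO | queues: N=0 E=1 S=0 W=2
Cars crossed by step 4: 5

Answer: 5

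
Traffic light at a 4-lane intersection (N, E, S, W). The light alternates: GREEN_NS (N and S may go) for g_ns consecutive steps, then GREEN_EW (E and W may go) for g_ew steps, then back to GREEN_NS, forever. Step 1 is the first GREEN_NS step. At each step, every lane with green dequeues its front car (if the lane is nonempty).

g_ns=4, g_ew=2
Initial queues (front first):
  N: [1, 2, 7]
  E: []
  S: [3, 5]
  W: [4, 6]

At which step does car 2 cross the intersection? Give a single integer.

Step 1 [NS]: N:car1-GO,E:wait,S:car3-GO,W:wait | queues: N=2 E=0 S=1 W=2
Step 2 [NS]: N:car2-GO,E:wait,S:car5-GO,W:wait | queues: N=1 E=0 S=0 W=2
Step 3 [NS]: N:car7-GO,E:wait,S:empty,W:wait | queues: N=0 E=0 S=0 W=2
Step 4 [NS]: N:empty,E:wait,S:empty,W:wait | queues: N=0 E=0 S=0 W=2
Step 5 [EW]: N:wait,E:empty,S:wait,W:car4-GO | queues: N=0 E=0 S=0 W=1
Step 6 [EW]: N:wait,E:empty,S:wait,W:car6-GO | queues: N=0 E=0 S=0 W=0
Car 2 crosses at step 2

2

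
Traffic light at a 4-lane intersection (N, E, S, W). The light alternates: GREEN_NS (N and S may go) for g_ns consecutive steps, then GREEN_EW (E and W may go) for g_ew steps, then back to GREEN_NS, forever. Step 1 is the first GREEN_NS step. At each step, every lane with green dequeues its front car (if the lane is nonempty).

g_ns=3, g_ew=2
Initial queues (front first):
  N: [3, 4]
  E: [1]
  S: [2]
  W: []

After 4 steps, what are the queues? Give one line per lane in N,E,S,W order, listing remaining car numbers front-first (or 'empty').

Step 1 [NS]: N:car3-GO,E:wait,S:car2-GO,W:wait | queues: N=1 E=1 S=0 W=0
Step 2 [NS]: N:car4-GO,E:wait,S:empty,W:wait | queues: N=0 E=1 S=0 W=0
Step 3 [NS]: N:empty,E:wait,S:empty,W:wait | queues: N=0 E=1 S=0 W=0
Step 4 [EW]: N:wait,E:car1-GO,S:wait,W:empty | queues: N=0 E=0 S=0 W=0

N: empty
E: empty
S: empty
W: empty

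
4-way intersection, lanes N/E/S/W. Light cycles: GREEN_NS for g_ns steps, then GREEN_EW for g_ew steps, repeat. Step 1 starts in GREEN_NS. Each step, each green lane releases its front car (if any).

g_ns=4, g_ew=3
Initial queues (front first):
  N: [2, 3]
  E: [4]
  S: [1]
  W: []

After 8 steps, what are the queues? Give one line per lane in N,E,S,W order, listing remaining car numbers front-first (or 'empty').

Step 1 [NS]: N:car2-GO,E:wait,S:car1-GO,W:wait | queues: N=1 E=1 S=0 W=0
Step 2 [NS]: N:car3-GO,E:wait,S:empty,W:wait | queues: N=0 E=1 S=0 W=0
Step 3 [NS]: N:empty,E:wait,S:empty,W:wait | queues: N=0 E=1 S=0 W=0
Step 4 [NS]: N:empty,E:wait,S:empty,W:wait | queues: N=0 E=1 S=0 W=0
Step 5 [EW]: N:wait,E:car4-GO,S:wait,W:empty | queues: N=0 E=0 S=0 W=0

N: empty
E: empty
S: empty
W: empty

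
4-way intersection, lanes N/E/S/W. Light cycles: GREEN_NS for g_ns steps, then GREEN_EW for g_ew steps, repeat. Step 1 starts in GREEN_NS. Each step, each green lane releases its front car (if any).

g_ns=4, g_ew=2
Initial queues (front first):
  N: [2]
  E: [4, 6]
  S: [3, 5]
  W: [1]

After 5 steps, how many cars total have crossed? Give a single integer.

Answer: 5

Derivation:
Step 1 [NS]: N:car2-GO,E:wait,S:car3-GO,W:wait | queues: N=0 E=2 S=1 W=1
Step 2 [NS]: N:empty,E:wait,S:car5-GO,W:wait | queues: N=0 E=2 S=0 W=1
Step 3 [NS]: N:empty,E:wait,S:empty,W:wait | queues: N=0 E=2 S=0 W=1
Step 4 [NS]: N:empty,E:wait,S:empty,W:wait | queues: N=0 E=2 S=0 W=1
Step 5 [EW]: N:wait,E:car4-GO,S:wait,W:car1-GO | queues: N=0 E=1 S=0 W=0
Cars crossed by step 5: 5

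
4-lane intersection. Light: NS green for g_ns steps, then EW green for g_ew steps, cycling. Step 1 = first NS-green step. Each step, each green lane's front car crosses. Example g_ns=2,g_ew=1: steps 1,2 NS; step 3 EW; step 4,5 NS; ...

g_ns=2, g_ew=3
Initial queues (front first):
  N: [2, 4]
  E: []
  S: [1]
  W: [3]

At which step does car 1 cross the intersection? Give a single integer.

Step 1 [NS]: N:car2-GO,E:wait,S:car1-GO,W:wait | queues: N=1 E=0 S=0 W=1
Step 2 [NS]: N:car4-GO,E:wait,S:empty,W:wait | queues: N=0 E=0 S=0 W=1
Step 3 [EW]: N:wait,E:empty,S:wait,W:car3-GO | queues: N=0 E=0 S=0 W=0
Car 1 crosses at step 1

1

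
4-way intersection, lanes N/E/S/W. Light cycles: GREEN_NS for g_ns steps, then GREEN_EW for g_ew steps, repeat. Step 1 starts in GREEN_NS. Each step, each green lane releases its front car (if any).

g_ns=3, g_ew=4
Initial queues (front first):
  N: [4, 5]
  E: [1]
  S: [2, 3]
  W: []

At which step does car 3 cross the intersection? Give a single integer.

Step 1 [NS]: N:car4-GO,E:wait,S:car2-GO,W:wait | queues: N=1 E=1 S=1 W=0
Step 2 [NS]: N:car5-GO,E:wait,S:car3-GO,W:wait | queues: N=0 E=1 S=0 W=0
Step 3 [NS]: N:empty,E:wait,S:empty,W:wait | queues: N=0 E=1 S=0 W=0
Step 4 [EW]: N:wait,E:car1-GO,S:wait,W:empty | queues: N=0 E=0 S=0 W=0
Car 3 crosses at step 2

2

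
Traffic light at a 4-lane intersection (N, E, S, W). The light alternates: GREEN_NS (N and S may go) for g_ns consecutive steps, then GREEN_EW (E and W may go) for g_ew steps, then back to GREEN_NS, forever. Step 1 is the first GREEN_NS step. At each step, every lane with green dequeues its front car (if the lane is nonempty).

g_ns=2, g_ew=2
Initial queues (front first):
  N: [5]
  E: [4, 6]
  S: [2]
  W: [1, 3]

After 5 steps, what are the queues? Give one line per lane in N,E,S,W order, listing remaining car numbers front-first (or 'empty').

Step 1 [NS]: N:car5-GO,E:wait,S:car2-GO,W:wait | queues: N=0 E=2 S=0 W=2
Step 2 [NS]: N:empty,E:wait,S:empty,W:wait | queues: N=0 E=2 S=0 W=2
Step 3 [EW]: N:wait,E:car4-GO,S:wait,W:car1-GO | queues: N=0 E=1 S=0 W=1
Step 4 [EW]: N:wait,E:car6-GO,S:wait,W:car3-GO | queues: N=0 E=0 S=0 W=0

N: empty
E: empty
S: empty
W: empty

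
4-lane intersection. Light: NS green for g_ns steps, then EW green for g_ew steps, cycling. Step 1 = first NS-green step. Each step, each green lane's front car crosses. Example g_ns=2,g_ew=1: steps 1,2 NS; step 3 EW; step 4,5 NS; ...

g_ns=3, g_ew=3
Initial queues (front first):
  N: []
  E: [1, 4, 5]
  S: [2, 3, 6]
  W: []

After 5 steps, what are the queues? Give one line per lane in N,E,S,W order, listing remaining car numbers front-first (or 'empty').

Step 1 [NS]: N:empty,E:wait,S:car2-GO,W:wait | queues: N=0 E=3 S=2 W=0
Step 2 [NS]: N:empty,E:wait,S:car3-GO,W:wait | queues: N=0 E=3 S=1 W=0
Step 3 [NS]: N:empty,E:wait,S:car6-GO,W:wait | queues: N=0 E=3 S=0 W=0
Step 4 [EW]: N:wait,E:car1-GO,S:wait,W:empty | queues: N=0 E=2 S=0 W=0
Step 5 [EW]: N:wait,E:car4-GO,S:wait,W:empty | queues: N=0 E=1 S=0 W=0

N: empty
E: 5
S: empty
W: empty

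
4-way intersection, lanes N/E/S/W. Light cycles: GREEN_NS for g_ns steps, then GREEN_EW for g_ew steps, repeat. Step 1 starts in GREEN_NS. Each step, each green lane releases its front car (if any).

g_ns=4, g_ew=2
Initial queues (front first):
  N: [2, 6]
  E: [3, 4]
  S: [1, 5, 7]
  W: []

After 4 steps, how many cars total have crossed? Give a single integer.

Step 1 [NS]: N:car2-GO,E:wait,S:car1-GO,W:wait | queues: N=1 E=2 S=2 W=0
Step 2 [NS]: N:car6-GO,E:wait,S:car5-GO,W:wait | queues: N=0 E=2 S=1 W=0
Step 3 [NS]: N:empty,E:wait,S:car7-GO,W:wait | queues: N=0 E=2 S=0 W=0
Step 4 [NS]: N:empty,E:wait,S:empty,W:wait | queues: N=0 E=2 S=0 W=0
Cars crossed by step 4: 5

Answer: 5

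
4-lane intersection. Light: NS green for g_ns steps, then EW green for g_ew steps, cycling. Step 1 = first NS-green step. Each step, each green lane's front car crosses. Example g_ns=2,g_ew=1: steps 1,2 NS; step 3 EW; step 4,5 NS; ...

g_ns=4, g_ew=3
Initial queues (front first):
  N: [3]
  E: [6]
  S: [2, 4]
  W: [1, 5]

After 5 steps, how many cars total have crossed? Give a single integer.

Answer: 5

Derivation:
Step 1 [NS]: N:car3-GO,E:wait,S:car2-GO,W:wait | queues: N=0 E=1 S=1 W=2
Step 2 [NS]: N:empty,E:wait,S:car4-GO,W:wait | queues: N=0 E=1 S=0 W=2
Step 3 [NS]: N:empty,E:wait,S:empty,W:wait | queues: N=0 E=1 S=0 W=2
Step 4 [NS]: N:empty,E:wait,S:empty,W:wait | queues: N=0 E=1 S=0 W=2
Step 5 [EW]: N:wait,E:car6-GO,S:wait,W:car1-GO | queues: N=0 E=0 S=0 W=1
Cars crossed by step 5: 5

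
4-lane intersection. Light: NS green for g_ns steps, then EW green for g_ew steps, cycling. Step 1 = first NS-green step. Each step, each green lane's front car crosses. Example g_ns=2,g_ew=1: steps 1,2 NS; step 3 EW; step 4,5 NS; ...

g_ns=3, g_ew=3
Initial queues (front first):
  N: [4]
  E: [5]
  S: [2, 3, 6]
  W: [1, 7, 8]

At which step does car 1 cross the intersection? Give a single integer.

Step 1 [NS]: N:car4-GO,E:wait,S:car2-GO,W:wait | queues: N=0 E=1 S=2 W=3
Step 2 [NS]: N:empty,E:wait,S:car3-GO,W:wait | queues: N=0 E=1 S=1 W=3
Step 3 [NS]: N:empty,E:wait,S:car6-GO,W:wait | queues: N=0 E=1 S=0 W=3
Step 4 [EW]: N:wait,E:car5-GO,S:wait,W:car1-GO | queues: N=0 E=0 S=0 W=2
Step 5 [EW]: N:wait,E:empty,S:wait,W:car7-GO | queues: N=0 E=0 S=0 W=1
Step 6 [EW]: N:wait,E:empty,S:wait,W:car8-GO | queues: N=0 E=0 S=0 W=0
Car 1 crosses at step 4

4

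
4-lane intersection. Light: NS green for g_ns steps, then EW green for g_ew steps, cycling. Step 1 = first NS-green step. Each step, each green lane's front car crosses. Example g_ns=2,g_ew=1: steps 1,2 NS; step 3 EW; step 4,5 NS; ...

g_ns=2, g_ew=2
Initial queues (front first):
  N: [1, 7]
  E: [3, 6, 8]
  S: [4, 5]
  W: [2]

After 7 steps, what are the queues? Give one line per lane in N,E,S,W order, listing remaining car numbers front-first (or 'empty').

Step 1 [NS]: N:car1-GO,E:wait,S:car4-GO,W:wait | queues: N=1 E=3 S=1 W=1
Step 2 [NS]: N:car7-GO,E:wait,S:car5-GO,W:wait | queues: N=0 E=3 S=0 W=1
Step 3 [EW]: N:wait,E:car3-GO,S:wait,W:car2-GO | queues: N=0 E=2 S=0 W=0
Step 4 [EW]: N:wait,E:car6-GO,S:wait,W:empty | queues: N=0 E=1 S=0 W=0
Step 5 [NS]: N:empty,E:wait,S:empty,W:wait | queues: N=0 E=1 S=0 W=0
Step 6 [NS]: N:empty,E:wait,S:empty,W:wait | queues: N=0 E=1 S=0 W=0
Step 7 [EW]: N:wait,E:car8-GO,S:wait,W:empty | queues: N=0 E=0 S=0 W=0

N: empty
E: empty
S: empty
W: empty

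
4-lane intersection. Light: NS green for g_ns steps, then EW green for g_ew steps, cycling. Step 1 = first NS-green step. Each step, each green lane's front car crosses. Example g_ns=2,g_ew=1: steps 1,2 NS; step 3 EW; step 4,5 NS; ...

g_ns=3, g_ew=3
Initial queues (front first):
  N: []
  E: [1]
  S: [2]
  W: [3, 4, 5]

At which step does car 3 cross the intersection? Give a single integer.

Step 1 [NS]: N:empty,E:wait,S:car2-GO,W:wait | queues: N=0 E=1 S=0 W=3
Step 2 [NS]: N:empty,E:wait,S:empty,W:wait | queues: N=0 E=1 S=0 W=3
Step 3 [NS]: N:empty,E:wait,S:empty,W:wait | queues: N=0 E=1 S=0 W=3
Step 4 [EW]: N:wait,E:car1-GO,S:wait,W:car3-GO | queues: N=0 E=0 S=0 W=2
Step 5 [EW]: N:wait,E:empty,S:wait,W:car4-GO | queues: N=0 E=0 S=0 W=1
Step 6 [EW]: N:wait,E:empty,S:wait,W:car5-GO | queues: N=0 E=0 S=0 W=0
Car 3 crosses at step 4

4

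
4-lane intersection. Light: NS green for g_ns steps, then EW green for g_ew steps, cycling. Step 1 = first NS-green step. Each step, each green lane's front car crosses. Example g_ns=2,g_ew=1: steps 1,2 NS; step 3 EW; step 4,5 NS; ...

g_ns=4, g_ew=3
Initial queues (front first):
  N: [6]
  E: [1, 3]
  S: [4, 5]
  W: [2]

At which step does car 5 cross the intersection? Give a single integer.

Step 1 [NS]: N:car6-GO,E:wait,S:car4-GO,W:wait | queues: N=0 E=2 S=1 W=1
Step 2 [NS]: N:empty,E:wait,S:car5-GO,W:wait | queues: N=0 E=2 S=0 W=1
Step 3 [NS]: N:empty,E:wait,S:empty,W:wait | queues: N=0 E=2 S=0 W=1
Step 4 [NS]: N:empty,E:wait,S:empty,W:wait | queues: N=0 E=2 S=0 W=1
Step 5 [EW]: N:wait,E:car1-GO,S:wait,W:car2-GO | queues: N=0 E=1 S=0 W=0
Step 6 [EW]: N:wait,E:car3-GO,S:wait,W:empty | queues: N=0 E=0 S=0 W=0
Car 5 crosses at step 2

2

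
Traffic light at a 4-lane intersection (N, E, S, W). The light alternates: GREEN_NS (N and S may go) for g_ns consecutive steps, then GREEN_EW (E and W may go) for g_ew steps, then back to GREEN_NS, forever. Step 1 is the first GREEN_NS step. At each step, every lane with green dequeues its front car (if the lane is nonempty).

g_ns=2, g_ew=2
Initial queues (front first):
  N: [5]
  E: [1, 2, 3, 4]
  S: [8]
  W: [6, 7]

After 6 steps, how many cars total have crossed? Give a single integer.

Step 1 [NS]: N:car5-GO,E:wait,S:car8-GO,W:wait | queues: N=0 E=4 S=0 W=2
Step 2 [NS]: N:empty,E:wait,S:empty,W:wait | queues: N=0 E=4 S=0 W=2
Step 3 [EW]: N:wait,E:car1-GO,S:wait,W:car6-GO | queues: N=0 E=3 S=0 W=1
Step 4 [EW]: N:wait,E:car2-GO,S:wait,W:car7-GO | queues: N=0 E=2 S=0 W=0
Step 5 [NS]: N:empty,E:wait,S:empty,W:wait | queues: N=0 E=2 S=0 W=0
Step 6 [NS]: N:empty,E:wait,S:empty,W:wait | queues: N=0 E=2 S=0 W=0
Cars crossed by step 6: 6

Answer: 6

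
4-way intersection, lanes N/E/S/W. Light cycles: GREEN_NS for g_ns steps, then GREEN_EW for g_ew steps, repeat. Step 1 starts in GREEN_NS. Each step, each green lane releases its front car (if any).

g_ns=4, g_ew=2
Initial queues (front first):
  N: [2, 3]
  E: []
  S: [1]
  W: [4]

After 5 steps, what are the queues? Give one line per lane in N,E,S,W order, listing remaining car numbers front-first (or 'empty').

Step 1 [NS]: N:car2-GO,E:wait,S:car1-GO,W:wait | queues: N=1 E=0 S=0 W=1
Step 2 [NS]: N:car3-GO,E:wait,S:empty,W:wait | queues: N=0 E=0 S=0 W=1
Step 3 [NS]: N:empty,E:wait,S:empty,W:wait | queues: N=0 E=0 S=0 W=1
Step 4 [NS]: N:empty,E:wait,S:empty,W:wait | queues: N=0 E=0 S=0 W=1
Step 5 [EW]: N:wait,E:empty,S:wait,W:car4-GO | queues: N=0 E=0 S=0 W=0

N: empty
E: empty
S: empty
W: empty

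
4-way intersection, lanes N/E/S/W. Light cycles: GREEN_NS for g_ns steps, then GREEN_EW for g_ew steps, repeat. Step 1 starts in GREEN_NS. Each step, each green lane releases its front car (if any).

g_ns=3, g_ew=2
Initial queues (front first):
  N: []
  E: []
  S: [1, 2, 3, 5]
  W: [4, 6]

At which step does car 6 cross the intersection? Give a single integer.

Step 1 [NS]: N:empty,E:wait,S:car1-GO,W:wait | queues: N=0 E=0 S=3 W=2
Step 2 [NS]: N:empty,E:wait,S:car2-GO,W:wait | queues: N=0 E=0 S=2 W=2
Step 3 [NS]: N:empty,E:wait,S:car3-GO,W:wait | queues: N=0 E=0 S=1 W=2
Step 4 [EW]: N:wait,E:empty,S:wait,W:car4-GO | queues: N=0 E=0 S=1 W=1
Step 5 [EW]: N:wait,E:empty,S:wait,W:car6-GO | queues: N=0 E=0 S=1 W=0
Step 6 [NS]: N:empty,E:wait,S:car5-GO,W:wait | queues: N=0 E=0 S=0 W=0
Car 6 crosses at step 5

5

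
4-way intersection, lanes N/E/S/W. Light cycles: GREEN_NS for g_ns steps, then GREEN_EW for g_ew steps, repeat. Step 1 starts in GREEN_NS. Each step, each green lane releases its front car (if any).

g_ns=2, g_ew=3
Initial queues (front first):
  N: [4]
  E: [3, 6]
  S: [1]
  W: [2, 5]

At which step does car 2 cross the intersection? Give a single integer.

Step 1 [NS]: N:car4-GO,E:wait,S:car1-GO,W:wait | queues: N=0 E=2 S=0 W=2
Step 2 [NS]: N:empty,E:wait,S:empty,W:wait | queues: N=0 E=2 S=0 W=2
Step 3 [EW]: N:wait,E:car3-GO,S:wait,W:car2-GO | queues: N=0 E=1 S=0 W=1
Step 4 [EW]: N:wait,E:car6-GO,S:wait,W:car5-GO | queues: N=0 E=0 S=0 W=0
Car 2 crosses at step 3

3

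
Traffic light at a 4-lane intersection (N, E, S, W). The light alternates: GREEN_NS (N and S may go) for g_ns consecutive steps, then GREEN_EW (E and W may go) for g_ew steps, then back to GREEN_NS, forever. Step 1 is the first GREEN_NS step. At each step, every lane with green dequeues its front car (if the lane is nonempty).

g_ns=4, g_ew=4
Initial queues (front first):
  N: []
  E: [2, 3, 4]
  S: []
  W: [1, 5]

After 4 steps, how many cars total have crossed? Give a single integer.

Step 1 [NS]: N:empty,E:wait,S:empty,W:wait | queues: N=0 E=3 S=0 W=2
Step 2 [NS]: N:empty,E:wait,S:empty,W:wait | queues: N=0 E=3 S=0 W=2
Step 3 [NS]: N:empty,E:wait,S:empty,W:wait | queues: N=0 E=3 S=0 W=2
Step 4 [NS]: N:empty,E:wait,S:empty,W:wait | queues: N=0 E=3 S=0 W=2
Cars crossed by step 4: 0

Answer: 0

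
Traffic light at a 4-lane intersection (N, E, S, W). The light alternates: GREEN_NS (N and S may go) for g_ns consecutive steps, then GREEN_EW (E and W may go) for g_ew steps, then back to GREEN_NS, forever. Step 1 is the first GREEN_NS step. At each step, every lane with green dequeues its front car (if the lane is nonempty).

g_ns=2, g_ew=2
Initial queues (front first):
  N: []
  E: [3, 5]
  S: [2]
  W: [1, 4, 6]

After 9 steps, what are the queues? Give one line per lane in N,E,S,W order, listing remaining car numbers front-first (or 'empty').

Step 1 [NS]: N:empty,E:wait,S:car2-GO,W:wait | queues: N=0 E=2 S=0 W=3
Step 2 [NS]: N:empty,E:wait,S:empty,W:wait | queues: N=0 E=2 S=0 W=3
Step 3 [EW]: N:wait,E:car3-GO,S:wait,W:car1-GO | queues: N=0 E=1 S=0 W=2
Step 4 [EW]: N:wait,E:car5-GO,S:wait,W:car4-GO | queues: N=0 E=0 S=0 W=1
Step 5 [NS]: N:empty,E:wait,S:empty,W:wait | queues: N=0 E=0 S=0 W=1
Step 6 [NS]: N:empty,E:wait,S:empty,W:wait | queues: N=0 E=0 S=0 W=1
Step 7 [EW]: N:wait,E:empty,S:wait,W:car6-GO | queues: N=0 E=0 S=0 W=0

N: empty
E: empty
S: empty
W: empty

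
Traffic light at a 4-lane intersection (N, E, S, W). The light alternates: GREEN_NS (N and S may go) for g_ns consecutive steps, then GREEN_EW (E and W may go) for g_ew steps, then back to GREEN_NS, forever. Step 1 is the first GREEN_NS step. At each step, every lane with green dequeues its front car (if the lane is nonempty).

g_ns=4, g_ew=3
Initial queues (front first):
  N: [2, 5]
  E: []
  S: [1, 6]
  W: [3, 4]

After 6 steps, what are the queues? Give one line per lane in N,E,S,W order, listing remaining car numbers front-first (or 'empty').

Step 1 [NS]: N:car2-GO,E:wait,S:car1-GO,W:wait | queues: N=1 E=0 S=1 W=2
Step 2 [NS]: N:car5-GO,E:wait,S:car6-GO,W:wait | queues: N=0 E=0 S=0 W=2
Step 3 [NS]: N:empty,E:wait,S:empty,W:wait | queues: N=0 E=0 S=0 W=2
Step 4 [NS]: N:empty,E:wait,S:empty,W:wait | queues: N=0 E=0 S=0 W=2
Step 5 [EW]: N:wait,E:empty,S:wait,W:car3-GO | queues: N=0 E=0 S=0 W=1
Step 6 [EW]: N:wait,E:empty,S:wait,W:car4-GO | queues: N=0 E=0 S=0 W=0

N: empty
E: empty
S: empty
W: empty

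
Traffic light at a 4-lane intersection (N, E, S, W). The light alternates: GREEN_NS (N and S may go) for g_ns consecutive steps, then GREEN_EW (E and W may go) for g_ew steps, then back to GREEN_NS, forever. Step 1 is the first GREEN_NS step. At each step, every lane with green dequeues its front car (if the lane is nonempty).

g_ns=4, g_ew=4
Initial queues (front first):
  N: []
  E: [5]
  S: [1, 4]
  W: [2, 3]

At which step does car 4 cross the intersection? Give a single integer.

Step 1 [NS]: N:empty,E:wait,S:car1-GO,W:wait | queues: N=0 E=1 S=1 W=2
Step 2 [NS]: N:empty,E:wait,S:car4-GO,W:wait | queues: N=0 E=1 S=0 W=2
Step 3 [NS]: N:empty,E:wait,S:empty,W:wait | queues: N=0 E=1 S=0 W=2
Step 4 [NS]: N:empty,E:wait,S:empty,W:wait | queues: N=0 E=1 S=0 W=2
Step 5 [EW]: N:wait,E:car5-GO,S:wait,W:car2-GO | queues: N=0 E=0 S=0 W=1
Step 6 [EW]: N:wait,E:empty,S:wait,W:car3-GO | queues: N=0 E=0 S=0 W=0
Car 4 crosses at step 2

2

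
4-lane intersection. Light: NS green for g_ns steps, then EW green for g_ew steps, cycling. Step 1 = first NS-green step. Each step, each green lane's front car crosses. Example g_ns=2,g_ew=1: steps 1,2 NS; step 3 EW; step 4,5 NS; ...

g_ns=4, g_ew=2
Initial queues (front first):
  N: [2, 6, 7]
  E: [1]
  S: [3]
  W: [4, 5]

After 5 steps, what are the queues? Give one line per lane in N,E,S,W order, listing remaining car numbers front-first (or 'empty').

Step 1 [NS]: N:car2-GO,E:wait,S:car3-GO,W:wait | queues: N=2 E=1 S=0 W=2
Step 2 [NS]: N:car6-GO,E:wait,S:empty,W:wait | queues: N=1 E=1 S=0 W=2
Step 3 [NS]: N:car7-GO,E:wait,S:empty,W:wait | queues: N=0 E=1 S=0 W=2
Step 4 [NS]: N:empty,E:wait,S:empty,W:wait | queues: N=0 E=1 S=0 W=2
Step 5 [EW]: N:wait,E:car1-GO,S:wait,W:car4-GO | queues: N=0 E=0 S=0 W=1

N: empty
E: empty
S: empty
W: 5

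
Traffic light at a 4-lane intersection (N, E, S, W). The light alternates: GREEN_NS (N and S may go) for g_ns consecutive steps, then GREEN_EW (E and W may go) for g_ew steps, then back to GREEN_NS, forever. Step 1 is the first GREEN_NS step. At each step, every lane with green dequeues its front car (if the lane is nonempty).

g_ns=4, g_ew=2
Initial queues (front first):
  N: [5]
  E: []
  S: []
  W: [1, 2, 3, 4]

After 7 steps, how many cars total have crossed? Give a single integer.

Answer: 3

Derivation:
Step 1 [NS]: N:car5-GO,E:wait,S:empty,W:wait | queues: N=0 E=0 S=0 W=4
Step 2 [NS]: N:empty,E:wait,S:empty,W:wait | queues: N=0 E=0 S=0 W=4
Step 3 [NS]: N:empty,E:wait,S:empty,W:wait | queues: N=0 E=0 S=0 W=4
Step 4 [NS]: N:empty,E:wait,S:empty,W:wait | queues: N=0 E=0 S=0 W=4
Step 5 [EW]: N:wait,E:empty,S:wait,W:car1-GO | queues: N=0 E=0 S=0 W=3
Step 6 [EW]: N:wait,E:empty,S:wait,W:car2-GO | queues: N=0 E=0 S=0 W=2
Step 7 [NS]: N:empty,E:wait,S:empty,W:wait | queues: N=0 E=0 S=0 W=2
Cars crossed by step 7: 3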